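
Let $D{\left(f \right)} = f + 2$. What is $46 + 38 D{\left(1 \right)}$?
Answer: $160$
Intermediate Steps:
$D{\left(f \right)} = 2 + f$
$46 + 38 D{\left(1 \right)} = 46 + 38 \left(2 + 1\right) = 46 + 38 \cdot 3 = 46 + 114 = 160$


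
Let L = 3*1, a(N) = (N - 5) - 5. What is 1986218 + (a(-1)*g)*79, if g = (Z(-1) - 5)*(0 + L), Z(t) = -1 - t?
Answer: 1999253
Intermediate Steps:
a(N) = -10 + N (a(N) = (-5 + N) - 5 = -10 + N)
L = 3
g = -15 (g = ((-1 - 1*(-1)) - 5)*(0 + 3) = ((-1 + 1) - 5)*3 = (0 - 5)*3 = -5*3 = -15)
1986218 + (a(-1)*g)*79 = 1986218 + ((-10 - 1)*(-15))*79 = 1986218 - 11*(-15)*79 = 1986218 + 165*79 = 1986218 + 13035 = 1999253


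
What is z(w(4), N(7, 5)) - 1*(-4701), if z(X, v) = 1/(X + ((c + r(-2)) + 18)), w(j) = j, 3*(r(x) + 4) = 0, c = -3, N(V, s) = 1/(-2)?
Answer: 70516/15 ≈ 4701.1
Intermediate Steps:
N(V, s) = -1/2
r(x) = -4 (r(x) = -4 + (1/3)*0 = -4 + 0 = -4)
z(X, v) = 1/(11 + X) (z(X, v) = 1/(X + ((-3 - 4) + 18)) = 1/(X + (-7 + 18)) = 1/(X + 11) = 1/(11 + X))
z(w(4), N(7, 5)) - 1*(-4701) = 1/(11 + 4) - 1*(-4701) = 1/15 + 4701 = 70516/15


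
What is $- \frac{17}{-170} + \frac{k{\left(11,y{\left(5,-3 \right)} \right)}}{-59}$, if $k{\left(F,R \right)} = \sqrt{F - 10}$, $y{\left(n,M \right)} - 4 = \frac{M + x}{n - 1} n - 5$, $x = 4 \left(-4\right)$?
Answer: $\frac{49}{590} \approx 0.083051$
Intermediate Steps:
$x = -16$
$y{\left(n,M \right)} = -1 + \frac{n \left(-16 + M\right)}{-1 + n}$ ($y{\left(n,M \right)} = 4 + \left(\frac{M - 16}{n - 1} n - 5\right) = 4 + \left(\frac{-16 + M}{-1 + n} n - 5\right) = 4 + \left(\frac{n \left(-16 + M\right)}{-1 + n} - 5\right) = 4 + \left(-5 + \frac{n \left(-16 + M\right)}{-1 + n}\right) = -1 + \frac{n \left(-16 + M\right)}{-1 + n}$)
$k{\left(F,R \right)} = \sqrt{-10 + F}$
$- \frac{17}{-170} + \frac{k{\left(11,y{\left(5,-3 \right)} \right)}}{-59} = - \frac{17}{-170} + \frac{\sqrt{-10 + 11}}{-59} = \left(-17\right) \left(- \frac{1}{170}\right) + \sqrt{1} \left(- \frac{1}{59}\right) = \frac{1}{10} + 1 \left(- \frac{1}{59}\right) = \frac{1}{10} - \frac{1}{59} = \frac{49}{590}$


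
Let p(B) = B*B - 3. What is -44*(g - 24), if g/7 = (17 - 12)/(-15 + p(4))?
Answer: 1826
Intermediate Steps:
p(B) = -3 + B² (p(B) = B² - 3 = -3 + B²)
g = -35/2 (g = 7*((17 - 12)/(-15 + (-3 + 4²))) = 7*(5/(-15 + (-3 + 16))) = 7*(5/(-15 + 13)) = 7*(5/(-2)) = 7*(5*(-½)) = 7*(-5/2) = -35/2 ≈ -17.500)
-44*(g - 24) = -44*(-35/2 - 24) = -44*(-83/2) = 1826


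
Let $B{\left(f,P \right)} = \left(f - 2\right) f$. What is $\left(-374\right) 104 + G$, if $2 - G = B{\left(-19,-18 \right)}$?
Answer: $-39293$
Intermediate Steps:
$B{\left(f,P \right)} = f \left(-2 + f\right)$ ($B{\left(f,P \right)} = \left(-2 + f\right) f = f \left(-2 + f\right)$)
$G = -397$ ($G = 2 - - 19 \left(-2 - 19\right) = 2 - \left(-19\right) \left(-21\right) = 2 - 399 = -397$)
$\left(-374\right) 104 + G = \left(-374\right) 104 - 397 = -38896 - 397 = -39293$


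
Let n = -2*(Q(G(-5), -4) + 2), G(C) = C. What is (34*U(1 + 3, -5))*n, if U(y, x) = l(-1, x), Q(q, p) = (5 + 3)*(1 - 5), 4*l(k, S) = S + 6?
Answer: 510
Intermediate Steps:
l(k, S) = 3/2 + S/4 (l(k, S) = (S + 6)/4 = (6 + S)/4 = 3/2 + S/4)
Q(q, p) = -32 (Q(q, p) = 8*(-4) = -32)
U(y, x) = 3/2 + x/4
n = 60 (n = -2*(-32 + 2) = -2*(-30) = 60)
(34*U(1 + 3, -5))*n = (34*(3/2 + (1/4)*(-5)))*60 = (34*(3/2 - 5/4))*60 = (34*(1/4))*60 = (17/2)*60 = 510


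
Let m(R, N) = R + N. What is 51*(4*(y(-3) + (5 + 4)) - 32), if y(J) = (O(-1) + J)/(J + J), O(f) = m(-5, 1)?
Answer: 442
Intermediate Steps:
m(R, N) = N + R
O(f) = -4 (O(f) = 1 - 5 = -4)
y(J) = (-4 + J)/(2*J) (y(J) = (-4 + J)/(J + J) = (-4 + J)/((2*J)) = (-4 + J)*(1/(2*J)) = (-4 + J)/(2*J))
51*(4*(y(-3) + (5 + 4)) - 32) = 51*(4*((1/2)*(-4 - 3)/(-3) + (5 + 4)) - 32) = 51*(4*((1/2)*(-1/3)*(-7) + 9) - 32) = 51*(4*(7/6 + 9) - 32) = 51*(4*(61/6) - 32) = 51*(122/3 - 32) = 51*(26/3) = 442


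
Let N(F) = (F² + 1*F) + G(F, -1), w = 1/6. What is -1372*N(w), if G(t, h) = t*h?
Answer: -343/9 ≈ -38.111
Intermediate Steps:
G(t, h) = h*t
w = ⅙ ≈ 0.16667
N(F) = F² (N(F) = (F² + 1*F) - F = (F² + F) - F = (F + F²) - F = F²)
-1372*N(w) = -1372*(⅙)² = -1372*1/36 = -343/9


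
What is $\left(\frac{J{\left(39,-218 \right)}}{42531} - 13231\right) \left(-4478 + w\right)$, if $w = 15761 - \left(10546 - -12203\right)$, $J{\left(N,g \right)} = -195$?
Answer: $\frac{2150745865632}{14177} \approx 1.5171 \cdot 10^{8}$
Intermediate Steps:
$w = -6988$ ($w = 15761 - \left(10546 + 12203\right) = 15761 - 22749 = -6988$)
$\left(\frac{J{\left(39,-218 \right)}}{42531} - 13231\right) \left(-4478 + w\right) = \left(- \frac{195}{42531} - 13231\right) \left(-4478 - 6988\right) = \left(\left(-195\right) \frac{1}{42531} - 13231\right) \left(-11466\right) = \left(- \frac{65}{14177} - 13231\right) \left(-11466\right) = \left(- \frac{187575952}{14177}\right) \left(-11466\right) = \frac{2150745865632}{14177}$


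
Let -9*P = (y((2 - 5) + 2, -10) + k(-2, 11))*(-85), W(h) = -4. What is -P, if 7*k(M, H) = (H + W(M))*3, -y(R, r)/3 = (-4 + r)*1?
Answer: -425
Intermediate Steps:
y(R, r) = 12 - 3*r (y(R, r) = -3*(-4 + r) = 12 - 3*r)
k(M, H) = -12/7 + 3*H/7 (k(M, H) = ((H - 4)*3)/7 = ((-4 + H)*3)/7 = (-12 + 3*H)/7 = -12/7 + 3*H/7)
P = 425 (P = -((12 - 3*(-10)) + (-12/7 + (3/7)*11))*(-85)/9 = -((12 + 30) + (-12/7 + 33/7))*(-85)/9 = -(42 + 3)*(-85)/9 = -5*(-85) = -⅑*(-3825) = 425)
-P = -1*425 = -425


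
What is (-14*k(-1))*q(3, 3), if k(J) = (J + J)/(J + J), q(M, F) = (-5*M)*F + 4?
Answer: 574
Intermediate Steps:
q(M, F) = 4 - 5*F*M (q(M, F) = -5*F*M + 4 = 4 - 5*F*M)
k(J) = 1 (k(J) = (2*J)/((2*J)) = (2*J)*(1/(2*J)) = 1)
(-14*k(-1))*q(3, 3) = (-14*1)*(4 - 5*3*3) = -14*(4 - 45) = -14*(-41) = 574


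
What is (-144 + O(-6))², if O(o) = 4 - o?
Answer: 17956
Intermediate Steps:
(-144 + O(-6))² = (-144 + (4 - 1*(-6)))² = (-144 + (4 + 6))² = (-144 + 10)² = (-134)² = 17956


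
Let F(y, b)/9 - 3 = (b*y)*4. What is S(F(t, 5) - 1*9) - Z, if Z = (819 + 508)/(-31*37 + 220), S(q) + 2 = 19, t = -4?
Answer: 17086/927 ≈ 18.431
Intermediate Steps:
F(y, b) = 27 + 36*b*y (F(y, b) = 27 + 9*((b*y)*4) = 27 + 9*(4*b*y) = 27 + 36*b*y)
S(q) = 17 (S(q) = -2 + 19 = 17)
Z = -1327/927 (Z = 1327/(-1147 + 220) = 1327/(-927) = 1327*(-1/927) = -1327/927 ≈ -1.4315)
S(F(t, 5) - 1*9) - Z = 17 - 1*(-1327/927) = 17 + 1327/927 = 17086/927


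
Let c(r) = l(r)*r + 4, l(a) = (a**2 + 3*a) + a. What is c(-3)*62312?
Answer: 810056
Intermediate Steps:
l(a) = a**2 + 4*a
c(r) = 4 + r**2*(4 + r) (c(r) = (r*(4 + r))*r + 4 = r**2*(4 + r) + 4 = 4 + r**2*(4 + r))
c(-3)*62312 = (4 + (-3)**2*(4 - 3))*62312 = (4 + 9*1)*62312 = (4 + 9)*62312 = 13*62312 = 810056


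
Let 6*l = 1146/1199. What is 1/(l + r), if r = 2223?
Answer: 1199/2665568 ≈ 0.00044981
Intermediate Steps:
l = 191/1199 (l = (1146/1199)/6 = (1146*(1/1199))/6 = (1/6)*(1146/1199) = 191/1199 ≈ 0.15930)
1/(l + r) = 1/(191/1199 + 2223) = 1/(2665568/1199) = 1199/2665568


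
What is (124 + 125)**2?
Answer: 62001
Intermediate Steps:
(124 + 125)**2 = 249**2 = 62001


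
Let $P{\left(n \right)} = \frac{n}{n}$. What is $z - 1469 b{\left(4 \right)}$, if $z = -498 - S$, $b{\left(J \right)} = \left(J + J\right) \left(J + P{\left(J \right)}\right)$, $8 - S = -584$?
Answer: $-59850$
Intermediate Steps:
$P{\left(n \right)} = 1$
$S = 592$ ($S = 8 - -584 = 8 + 584 = 592$)
$b{\left(J \right)} = 2 J \left(1 + J\right)$ ($b{\left(J \right)} = \left(J + J\right) \left(J + 1\right) = 2 J \left(1 + J\right)$)
$z = -1090$ ($z = -498 - 592 = -1090$)
$z - 1469 b{\left(4 \right)} = -1090 - 1469 \cdot 2 \cdot 4 \left(1 + 4\right) = -1090 - 1469 \cdot 2 \cdot 4 \cdot 5 = -1090 - 58760 = -59850$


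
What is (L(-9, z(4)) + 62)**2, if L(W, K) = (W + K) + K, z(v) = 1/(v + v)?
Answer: 45369/16 ≈ 2835.6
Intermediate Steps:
z(v) = 1/(2*v)
L(W, K) = W + 2*K (L(W, K) = (K + W) + K = W + 2*K)
(L(-9, z(4)) + 62)**2 = ((-9 + 2*((1/2)/4)) + 62)**2 = ((-9 + 2*((1/2)*(1/4))) + 62)**2 = ((-9 + 2*(1/8)) + 62)**2 = ((-9 + 1/4) + 62)**2 = (-35/4 + 62)**2 = (213/4)**2 = 45369/16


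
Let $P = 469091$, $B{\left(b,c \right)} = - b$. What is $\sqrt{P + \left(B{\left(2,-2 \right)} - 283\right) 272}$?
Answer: $\sqrt{391571} \approx 625.76$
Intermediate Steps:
$\sqrt{P + \left(B{\left(2,-2 \right)} - 283\right) 272} = \sqrt{469091 + \left(\left(-1\right) 2 - 283\right) 272} = \sqrt{469091 + \left(-2 - 283\right) 272} = \sqrt{469091 - 77520} = \sqrt{391571}$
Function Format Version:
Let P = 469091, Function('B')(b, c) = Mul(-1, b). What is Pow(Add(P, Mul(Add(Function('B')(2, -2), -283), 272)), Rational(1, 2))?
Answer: Pow(391571, Rational(1, 2)) ≈ 625.76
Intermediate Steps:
Pow(Add(P, Mul(Add(Function('B')(2, -2), -283), 272)), Rational(1, 2)) = Pow(Add(469091, Mul(Add(Mul(-1, 2), -283), 272)), Rational(1, 2)) = Pow(Add(469091, Mul(Add(-2, -283), 272)), Rational(1, 2)) = Pow(Add(469091, Mul(-285, 272)), Rational(1, 2)) = Pow(Add(469091, -77520), Rational(1, 2)) = Pow(391571, Rational(1, 2))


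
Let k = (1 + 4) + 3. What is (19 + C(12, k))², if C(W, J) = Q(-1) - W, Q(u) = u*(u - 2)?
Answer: 100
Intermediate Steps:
k = 8 (k = 5 + 3 = 8)
Q(u) = u*(-2 + u)
C(W, J) = 3 - W (C(W, J) = -(-2 - 1) - W = -1*(-3) - W = 3 - W)
(19 + C(12, k))² = (19 + (3 - 1*12))² = (19 + (3 - 12))² = (19 - 9)² = 10² = 100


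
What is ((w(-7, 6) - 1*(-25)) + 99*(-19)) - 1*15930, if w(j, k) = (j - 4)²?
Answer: -17665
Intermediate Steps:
w(j, k) = (-4 + j)²
((w(-7, 6) - 1*(-25)) + 99*(-19)) - 1*15930 = (((-4 - 7)² - 1*(-25)) + 99*(-19)) - 1*15930 = (((-11)² + 25) - 1881) - 15930 = ((121 + 25) - 1881) - 15930 = (146 - 1881) - 15930 = -1735 - 15930 = -17665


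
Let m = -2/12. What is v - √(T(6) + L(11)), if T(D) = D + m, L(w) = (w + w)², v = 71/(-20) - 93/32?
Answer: -1033/160 - √17634/6 ≈ -28.588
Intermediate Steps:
v = -1033/160 (v = 71*(-1/20) - 93*1/32 = -71/20 - 93/32 = -1033/160 ≈ -6.4563)
L(w) = 4*w² (L(w) = (2*w)² = 4*w²)
m = -⅙ (m = -2*1/12 = -⅙ ≈ -0.16667)
T(D) = -⅙ + D (T(D) = D - ⅙ = -⅙ + D)
v - √(T(6) + L(11)) = -1033/160 - √((-⅙ + 6) + 4*11²) = -1033/160 - √(35/6 + 4*121) = -1033/160 - √(35/6 + 484) = -1033/160 - √(2939/6) = -1033/160 - √17634/6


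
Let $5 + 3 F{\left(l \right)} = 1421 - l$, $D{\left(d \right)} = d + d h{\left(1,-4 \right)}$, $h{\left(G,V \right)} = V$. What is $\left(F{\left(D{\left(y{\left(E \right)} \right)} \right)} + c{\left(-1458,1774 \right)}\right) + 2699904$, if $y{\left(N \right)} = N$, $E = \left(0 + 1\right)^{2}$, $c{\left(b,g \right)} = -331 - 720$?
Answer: $2699326$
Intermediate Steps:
$c{\left(b,g \right)} = -1051$
$E = 1$ ($E = 1^{2} = 1$)
$D{\left(d \right)} = - 3 d$ ($D{\left(d \right)} = d + d \left(-4\right) = d - 4 d = - 3 d$)
$F{\left(l \right)} = 472 - \frac{l}{3}$ ($F{\left(l \right)} = - \frac{5}{3} + \frac{1421 - l}{3} = - \frac{5}{3} - \left(- \frac{1421}{3} + \frac{l}{3}\right) = 472 - \frac{l}{3}$)
$\left(F{\left(D{\left(y{\left(E \right)} \right)} \right)} + c{\left(-1458,1774 \right)}\right) + 2699904 = \left(\left(472 - \frac{\left(-3\right) 1}{3}\right) - 1051\right) + 2699904 = \left(\left(472 - -1\right) - 1051\right) + 2699904 = \left(\left(472 + 1\right) - 1051\right) + 2699904 = \left(473 - 1051\right) + 2699904 = -578 + 2699904 = 2699326$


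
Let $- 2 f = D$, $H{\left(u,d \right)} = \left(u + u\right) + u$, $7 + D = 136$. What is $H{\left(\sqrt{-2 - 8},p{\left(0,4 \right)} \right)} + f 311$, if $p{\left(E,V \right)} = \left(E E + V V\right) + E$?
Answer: $- \frac{40119}{2} + 3 i \sqrt{10} \approx -20060.0 + 9.4868 i$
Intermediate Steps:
$D = 129$ ($D = -7 + 136 = 129$)
$p{\left(E,V \right)} = E + E^{2} + V^{2}$ ($p{\left(E,V \right)} = \left(E^{2} + V^{2}\right) + E = E + E^{2} + V^{2}$)
$H{\left(u,d \right)} = 3 u$ ($H{\left(u,d \right)} = 2 u + u = 3 u$)
$f = - \frac{129}{2}$ ($f = \left(- \frac{1}{2}\right) 129 = - \frac{129}{2} \approx -64.5$)
$H{\left(\sqrt{-2 - 8},p{\left(0,4 \right)} \right)} + f 311 = 3 \sqrt{-2 - 8} - \frac{40119}{2} = 3 \sqrt{-10} - \frac{40119}{2} = 3 i \sqrt{10} - \frac{40119}{2} = - \frac{40119}{2} + 3 i \sqrt{10}$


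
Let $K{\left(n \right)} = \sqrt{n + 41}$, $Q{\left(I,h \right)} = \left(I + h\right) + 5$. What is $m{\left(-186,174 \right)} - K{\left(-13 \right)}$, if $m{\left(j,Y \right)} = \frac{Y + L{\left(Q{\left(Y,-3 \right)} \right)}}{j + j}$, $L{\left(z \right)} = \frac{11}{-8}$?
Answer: $- \frac{1381}{2976} - 2 \sqrt{7} \approx -5.7555$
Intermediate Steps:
$Q{\left(I,h \right)} = 5 + I + h$
$L{\left(z \right)} = - \frac{11}{8}$ ($L{\left(z \right)} = 11 \left(- \frac{1}{8}\right) = - \frac{11}{8}$)
$m{\left(j,Y \right)} = \frac{- \frac{11}{8} + Y}{2 j}$ ($m{\left(j,Y \right)} = \frac{Y - \frac{11}{8}}{j + j} = \frac{- \frac{11}{8} + Y}{2 j}$)
$K{\left(n \right)} = \sqrt{41 + n}$
$m{\left(-186,174 \right)} - K{\left(-13 \right)} = \frac{-11 + 8 \cdot 174}{16 \left(-186\right)} - \sqrt{41 - 13} = \frac{1}{16} \left(- \frac{1}{186}\right) \left(-11 + 1392\right) - \sqrt{28} = \frac{1}{16} \left(- \frac{1}{186}\right) 1381 - 2 \sqrt{7} = - \frac{1381}{2976} - 2 \sqrt{7}$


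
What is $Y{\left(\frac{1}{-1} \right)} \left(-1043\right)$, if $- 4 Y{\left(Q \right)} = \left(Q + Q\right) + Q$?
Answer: $- \frac{3129}{4} \approx -782.25$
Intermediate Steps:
$Y{\left(Q \right)} = - \frac{3 Q}{4}$ ($Y{\left(Q \right)} = - \frac{\left(Q + Q\right) + Q}{4} = - \frac{2 Q + Q}{4} = - \frac{3 Q}{4}$)
$Y{\left(\frac{1}{-1} \right)} \left(-1043\right) = - \frac{3}{4 \left(-1\right)} \left(-1043\right) = \left(- \frac{3}{4}\right) \left(-1\right) \left(-1043\right) = \frac{3}{4} \left(-1043\right) = - \frac{3129}{4}$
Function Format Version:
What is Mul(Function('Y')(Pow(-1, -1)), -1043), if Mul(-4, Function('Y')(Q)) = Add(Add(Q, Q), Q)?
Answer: Rational(-3129, 4) ≈ -782.25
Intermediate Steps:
Function('Y')(Q) = Mul(Rational(-3, 4), Q) (Function('Y')(Q) = Mul(Rational(-1, 4), Add(Add(Q, Q), Q)) = Mul(Rational(-1, 4), Add(Mul(2, Q), Q)) = Mul(Rational(-1, 4), Mul(3, Q)) = Mul(Rational(-3, 4), Q))
Mul(Function('Y')(Pow(-1, -1)), -1043) = Mul(Mul(Rational(-3, 4), Pow(-1, -1)), -1043) = Mul(Mul(Rational(-3, 4), -1), -1043) = Mul(Rational(3, 4), -1043) = Rational(-3129, 4)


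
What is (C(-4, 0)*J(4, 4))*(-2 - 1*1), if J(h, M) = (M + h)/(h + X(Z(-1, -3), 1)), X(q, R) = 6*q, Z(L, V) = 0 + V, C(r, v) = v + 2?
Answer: 24/7 ≈ 3.4286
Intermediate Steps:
C(r, v) = 2 + v
Z(L, V) = V
J(h, M) = (M + h)/(-18 + h) (J(h, M) = (M + h)/(h + 6*(-3)) = (M + h)/(h - 18) = (M + h)/(-18 + h))
(C(-4, 0)*J(4, 4))*(-2 - 1*1) = ((2 + 0)*((4 + 4)/(-18 + 4)))*(-2 - 1*1) = (2*(8/(-14)))*(-2 - 1) = (2*(-1/14*8))*(-3) = (2*(-4/7))*(-3) = -8/7*(-3) = 24/7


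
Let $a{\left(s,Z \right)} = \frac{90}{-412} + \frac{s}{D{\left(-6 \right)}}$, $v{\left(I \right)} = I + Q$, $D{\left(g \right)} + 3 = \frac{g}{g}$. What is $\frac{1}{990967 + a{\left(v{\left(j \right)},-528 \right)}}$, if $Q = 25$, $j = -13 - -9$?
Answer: $\frac{103}{102068497} \approx 1.0091 \cdot 10^{-6}$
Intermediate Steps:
$j = -4$ ($j = -13 + 9 = -4$)
$D{\left(g \right)} = -2$ ($D{\left(g \right)} = -3 + \frac{g}{g} = -3 + 1 = -2$)
$v{\left(I \right)} = 25 + I$ ($v{\left(I \right)} = I + 25 = 25 + I$)
$a{\left(s,Z \right)} = - \frac{45}{206} - \frac{s}{2}$ ($a{\left(s,Z \right)} = \frac{90}{-412} + \frac{s}{-2} = 90 \left(- \frac{1}{412}\right) + s \left(- \frac{1}{2}\right) = - \frac{45}{206} - \frac{s}{2}$)
$\frac{1}{990967 + a{\left(v{\left(j \right)},-528 \right)}} = \frac{1}{990967 - \left(\frac{45}{206} + \frac{25 - 4}{2}\right)} = \frac{1}{990967 - \frac{1104}{103}} = \frac{1}{\frac{102068497}{103}} = \frac{103}{102068497}$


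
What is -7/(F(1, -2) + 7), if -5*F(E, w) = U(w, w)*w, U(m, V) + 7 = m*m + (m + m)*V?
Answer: -7/9 ≈ -0.77778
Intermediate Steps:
U(m, V) = -7 + m² + 2*V*m (U(m, V) = -7 + (m*m + (m + m)*V) = -7 + (m² + (2*m)*V) = -7 + (m² + 2*V*m) = -7 + m² + 2*V*m)
F(E, w) = -w*(-7 + 3*w²)/5 (F(E, w) = -(-7 + w² + 2*w*w)*w/5 = -(-7 + w² + 2*w²)*w/5 = -(-7 + 3*w²)*w/5 = -w*(-7 + 3*w²)/5)
-7/(F(1, -2) + 7) = -7/((⅕)*(-2)*(7 - 3*(-2)²) + 7) = -7/((⅕)*(-2)*(7 - 3*4) + 7) = -7/((⅕)*(-2)*(7 - 12) + 7) = -7/((⅕)*(-2)*(-5) + 7) = -7/(2 + 7) = -7/9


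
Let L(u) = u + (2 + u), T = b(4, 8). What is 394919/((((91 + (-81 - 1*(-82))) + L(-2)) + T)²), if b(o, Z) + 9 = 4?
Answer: 394919/7225 ≈ 54.660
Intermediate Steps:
b(o, Z) = -5 (b(o, Z) = -9 + 4 = -5)
T = -5
L(u) = 2 + 2*u
394919/((((91 + (-81 - 1*(-82))) + L(-2)) + T)²) = 394919/((((91 + (-81 - 1*(-82))) + (2 + 2*(-2))) - 5)²) = 394919/((((91 + (-81 + 82)) + (2 - 4)) - 5)²) = 394919/((((91 + 1) - 2) - 5)²) = 394919/(((92 - 2) - 5)²) = 394919/((90 - 5)²) = 394919/(85²) = 394919/7225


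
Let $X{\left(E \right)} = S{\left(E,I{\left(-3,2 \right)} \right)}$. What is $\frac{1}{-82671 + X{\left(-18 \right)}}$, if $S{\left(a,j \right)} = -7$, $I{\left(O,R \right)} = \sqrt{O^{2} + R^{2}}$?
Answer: $- \frac{1}{82678} \approx -1.2095 \cdot 10^{-5}$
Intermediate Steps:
$X{\left(E \right)} = -7$
$\frac{1}{-82671 + X{\left(-18 \right)}} = \frac{1}{-82671 - 7} = \frac{1}{-82678} = - \frac{1}{82678}$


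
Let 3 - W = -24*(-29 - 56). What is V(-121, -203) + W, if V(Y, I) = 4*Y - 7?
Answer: -2528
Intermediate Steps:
V(Y, I) = -7 + 4*Y
W = -2037 (W = 3 - (-24)*(-29 - 56) = 3 - (-24)*(-85) = 3 - 1*2040 = 3 - 2040 = -2037)
V(-121, -203) + W = (-7 + 4*(-121)) - 2037 = (-7 - 484) - 2037 = -491 - 2037 = -2528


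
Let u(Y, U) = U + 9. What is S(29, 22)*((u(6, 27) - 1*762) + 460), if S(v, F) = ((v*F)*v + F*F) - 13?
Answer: -5046818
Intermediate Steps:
S(v, F) = -13 + F**2 + F*v**2 (S(v, F) = ((F*v)*v + F**2) - 13 = (F*v**2 + F**2) - 13 = (F**2 + F*v**2) - 13 = -13 + F**2 + F*v**2)
u(Y, U) = 9 + U
S(29, 22)*((u(6, 27) - 1*762) + 460) = (-13 + 22**2 + 22*29**2)*(((9 + 27) - 1*762) + 460) = (-13 + 484 + 22*841)*((36 - 762) + 460) = (-13 + 484 + 18502)*(-726 + 460) = 18973*(-266) = -5046818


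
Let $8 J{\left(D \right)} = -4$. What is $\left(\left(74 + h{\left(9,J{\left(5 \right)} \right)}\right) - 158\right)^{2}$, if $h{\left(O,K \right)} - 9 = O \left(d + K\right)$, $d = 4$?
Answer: $\frac{7569}{4} \approx 1892.3$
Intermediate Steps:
$J{\left(D \right)} = - \frac{1}{2}$ ($J{\left(D \right)} = \frac{1}{8} \left(-4\right) = - \frac{1}{2}$)
$h{\left(O,K \right)} = 9 + O \left(4 + K\right)$
$\left(\left(74 + h{\left(9,J{\left(5 \right)} \right)}\right) - 158\right)^{2} = \left(\left(74 + \left(9 + 4 \cdot 9 - \frac{9}{2}\right)\right) - 158\right)^{2} = \left(\left(74 + \left(9 + 36 - \frac{9}{2}\right)\right) - 158\right)^{2} = \left(\left(74 + \frac{81}{2}\right) - 158\right)^{2} = \left(\frac{229}{2} - 158\right)^{2} = \left(- \frac{87}{2}\right)^{2} = \frac{7569}{4}$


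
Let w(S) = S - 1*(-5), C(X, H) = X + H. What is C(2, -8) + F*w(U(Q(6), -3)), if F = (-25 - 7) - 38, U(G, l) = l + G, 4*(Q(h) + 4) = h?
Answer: 29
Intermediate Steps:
C(X, H) = H + X
Q(h) = -4 + h/4
U(G, l) = G + l
w(S) = 5 + S (w(S) = S + 5 = 5 + S)
F = -70 (F = -32 - 38 = -70)
C(2, -8) + F*w(U(Q(6), -3)) = (-8 + 2) - 70*(5 + ((-4 + (¼)*6) - 3)) = -6 - 70*(5 + ((-4 + 3/2) - 3)) = -6 - 70*(5 + (-5/2 - 3)) = -6 - 70*(5 - 11/2) = -6 - 70*(-½) = -6 + 35 = 29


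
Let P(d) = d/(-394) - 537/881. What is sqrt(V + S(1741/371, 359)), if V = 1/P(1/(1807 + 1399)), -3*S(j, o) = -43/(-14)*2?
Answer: I*sqrt(748382703778781746059)/14244718929 ≈ 1.9205*I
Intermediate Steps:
P(d) = -537/881 - d/394 (P(d) = d*(-1/394) - 537*1/881 = -d/394 - 537/881 = -537/881 - d/394)
S(j, o) = -43/21 (S(j, o) = -(-43/(-14))*2/3 = -(-43*(-1/14))*2/3 = -43*2/42 = -1/3*43/7 = -43/21)
V = -1112847484/678319949 (V = 1/(-537/881 - 1/(394*(1807 + 1399))) = 1/(-537/881 - 1/394/3206) = 1/(-537/881 - 1/394*1/3206) = 1/(-537/881 - 1/1263164) = 1/(-678319949/1112847484) = -1112847484/678319949 ≈ -1.6406)
sqrt(V + S(1741/371, 359)) = sqrt(-1112847484/678319949 - 43/21) = sqrt(-52537554971/14244718929) = I*sqrt(748382703778781746059)/14244718929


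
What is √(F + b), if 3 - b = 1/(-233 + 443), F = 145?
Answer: √6526590/210 ≈ 12.165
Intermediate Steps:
b = 629/210 (b = 3 - 1/(-233 + 443) = 3 - 1/210 = 629/210 ≈ 2.9952)
√(F + b) = √(145 + 629/210) = √(31079/210) = √6526590/210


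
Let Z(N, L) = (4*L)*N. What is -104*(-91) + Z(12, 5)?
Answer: 9704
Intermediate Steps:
Z(N, L) = 4*L*N
-104*(-91) + Z(12, 5) = -104*(-91) + 4*5*12 = 9464 + 240 = 9704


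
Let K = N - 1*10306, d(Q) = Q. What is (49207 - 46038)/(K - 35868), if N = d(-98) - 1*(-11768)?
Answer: -3169/34504 ≈ -0.091844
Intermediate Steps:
N = 11670 (N = -98 - 1*(-11768) = -98 + 11768 = 11670)
K = 1364 (K = 11670 - 1*10306 = 11670 - 10306 = 1364)
(49207 - 46038)/(K - 35868) = (49207 - 46038)/(1364 - 35868) = 3169/(-34504) = 3169*(-1/34504) = -3169/34504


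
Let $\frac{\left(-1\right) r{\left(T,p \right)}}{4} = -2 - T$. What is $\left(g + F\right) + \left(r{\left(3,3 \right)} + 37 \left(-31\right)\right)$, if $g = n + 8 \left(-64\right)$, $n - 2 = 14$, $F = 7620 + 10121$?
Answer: $16118$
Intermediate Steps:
$F = 17741$
$n = 16$ ($n = 2 + 14 = 16$)
$r{\left(T,p \right)} = 8 + 4 T$ ($r{\left(T,p \right)} = - 4 \left(-2 - T\right) = 8 + 4 T$)
$g = -496$ ($g = 16 + 8 \left(-64\right) = 16 - 512 = -496$)
$\left(g + F\right) + \left(r{\left(3,3 \right)} + 37 \left(-31\right)\right) = \left(-496 + 17741\right) + \left(\left(8 + 4 \cdot 3\right) + 37 \left(-31\right)\right) = 17245 + \left(\left(8 + 12\right) - 1147\right) = 17245 + \left(20 - 1147\right) = 17245 - 1127 = 16118$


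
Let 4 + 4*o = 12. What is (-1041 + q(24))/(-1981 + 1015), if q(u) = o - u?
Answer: 1063/966 ≈ 1.1004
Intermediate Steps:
o = 2 (o = -1 + (1/4)*12 = -1 + 3 = 2)
q(u) = 2 - u
(-1041 + q(24))/(-1981 + 1015) = (-1041 + (2 - 1*24))/(-1981 + 1015) = (-1041 + (2 - 24))/(-966) = (-1041 - 22)*(-1/966) = -1063*(-1/966) = 1063/966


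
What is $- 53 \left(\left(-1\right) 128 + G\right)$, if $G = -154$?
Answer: $14946$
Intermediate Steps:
$- 53 \left(\left(-1\right) 128 + G\right) = - 53 \left(\left(-1\right) 128 - 154\right) = - 53 \left(-128 - 154\right) = \left(-53\right) \left(-282\right) = 14946$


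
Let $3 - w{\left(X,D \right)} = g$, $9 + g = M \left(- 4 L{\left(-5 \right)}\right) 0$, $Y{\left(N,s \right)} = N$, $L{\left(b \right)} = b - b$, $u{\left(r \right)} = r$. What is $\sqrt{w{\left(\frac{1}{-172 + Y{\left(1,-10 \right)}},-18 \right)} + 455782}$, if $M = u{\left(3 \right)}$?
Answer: $\sqrt{455794} \approx 675.13$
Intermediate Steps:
$L{\left(b \right)} = 0$
$M = 3$
$g = -9$ ($g = -9 + 3 \left(\left(-4\right) 0\right) 0 = -9 + 3 \cdot 0 \cdot 0 = -9 + 0 \cdot 0 = -9 + 0 = -9$)
$w{\left(X,D \right)} = 12$ ($w{\left(X,D \right)} = 3 - -9 = 3 + 9 = 12$)
$\sqrt{w{\left(\frac{1}{-172 + Y{\left(1,-10 \right)}},-18 \right)} + 455782} = \sqrt{12 + 455782} = \sqrt{455794}$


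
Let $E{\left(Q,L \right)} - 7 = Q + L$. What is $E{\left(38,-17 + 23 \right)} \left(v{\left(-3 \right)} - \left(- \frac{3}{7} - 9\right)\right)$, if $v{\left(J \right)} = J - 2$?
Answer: $\frac{1581}{7} \approx 225.86$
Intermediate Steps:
$v{\left(J \right)} = -2 + J$
$E{\left(Q,L \right)} = 7 + L + Q$ ($E{\left(Q,L \right)} = 7 + \left(Q + L\right) = 7 + \left(L + Q\right) = 7 + L + Q$)
$E{\left(38,-17 + 23 \right)} \left(v{\left(-3 \right)} - \left(- \frac{3}{7} - 9\right)\right) = \left(7 + \left(-17 + 23\right) + 38\right) \left(\left(-2 - 3\right) - \left(- \frac{3}{7} - 9\right)\right) = \left(7 + 6 + 38\right) \left(-5 - \left(\left(-3\right) \frac{1}{7} - 9\right)\right) = 51 \left(-5 - \left(- \frac{3}{7} - 9\right)\right) = 51 \left(-5 - - \frac{66}{7}\right) = 51 \left(-5 + \frac{66}{7}\right) = 51 \cdot \frac{31}{7} = \frac{1581}{7}$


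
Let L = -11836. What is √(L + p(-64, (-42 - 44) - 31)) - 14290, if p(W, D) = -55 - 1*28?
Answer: -14290 + I*√11919 ≈ -14290.0 + 109.17*I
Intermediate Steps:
p(W, D) = -83 (p(W, D) = -55 - 28 = -83)
√(L + p(-64, (-42 - 44) - 31)) - 14290 = √(-11836 - 83) - 14290 = √(-11919) - 14290 = I*√11919 - 14290 = -14290 + I*√11919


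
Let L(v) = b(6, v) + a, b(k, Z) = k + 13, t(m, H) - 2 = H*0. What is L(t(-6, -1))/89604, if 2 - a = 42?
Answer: -7/29868 ≈ -0.00023436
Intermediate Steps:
t(m, H) = 2 (t(m, H) = 2 + H*0 = 2 + 0 = 2)
a = -40 (a = 2 - 1*42 = 2 - 42 = -40)
b(k, Z) = 13 + k
L(v) = -21 (L(v) = (13 + 6) - 40 = 19 - 40 = -21)
L(t(-6, -1))/89604 = -21/89604 = -21*1/89604 = -7/29868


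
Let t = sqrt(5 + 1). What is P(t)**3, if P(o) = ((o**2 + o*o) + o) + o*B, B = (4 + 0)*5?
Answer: 96984 + 64638*sqrt(6) ≈ 2.5531e+5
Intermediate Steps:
B = 20 (B = 4*5 = 20)
t = sqrt(6) ≈ 2.4495
P(o) = 2*o**2 + 21*o (P(o) = ((o**2 + o*o) + o) + o*20 = ((o**2 + o**2) + o) + 20*o = (2*o**2 + o) + 20*o = (o + 2*o**2) + 20*o = 2*o**2 + 21*o)
P(t)**3 = (sqrt(6)*(21 + 2*sqrt(6)))**3 = 6*sqrt(6)*(21 + 2*sqrt(6))**3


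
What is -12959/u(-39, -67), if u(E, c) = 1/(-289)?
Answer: 3745151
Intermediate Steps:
u(E, c) = -1/289
-12959/u(-39, -67) = -12959/(-1/289) = -12959*(-289) = 3745151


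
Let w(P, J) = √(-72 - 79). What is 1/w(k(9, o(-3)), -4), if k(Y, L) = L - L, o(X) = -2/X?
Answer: -I*√151/151 ≈ -0.081379*I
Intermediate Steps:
k(Y, L) = 0
w(P, J) = I*√151 (w(P, J) = √(-151) = I*√151)
1/w(k(9, o(-3)), -4) = 1/(I*√151) = -I*√151/151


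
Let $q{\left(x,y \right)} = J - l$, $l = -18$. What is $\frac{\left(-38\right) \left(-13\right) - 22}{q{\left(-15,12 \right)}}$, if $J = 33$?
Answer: $\frac{472}{51} \approx 9.2549$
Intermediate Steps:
$q{\left(x,y \right)} = 51$ ($q{\left(x,y \right)} = 33 - -18 = 33 + 18 = 51$)
$\frac{\left(-38\right) \left(-13\right) - 22}{q{\left(-15,12 \right)}} = \frac{\left(-38\right) \left(-13\right) - 22}{51} = \left(494 - 22\right) \frac{1}{51} = 472 \cdot \frac{1}{51} = \frac{472}{51}$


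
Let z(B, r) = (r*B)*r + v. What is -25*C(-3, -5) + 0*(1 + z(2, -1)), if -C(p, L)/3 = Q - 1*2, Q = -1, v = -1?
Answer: -225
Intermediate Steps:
z(B, r) = -1 + B*r**2 (z(B, r) = (r*B)*r - 1 = (B*r)*r - 1 = B*r**2 - 1 = -1 + B*r**2)
C(p, L) = 9 (C(p, L) = -3*(-1 - 1*2) = -3*(-1 - 2) = -3*(-3) = 9)
-25*C(-3, -5) + 0*(1 + z(2, -1)) = -25*9 + 0*(1 + (-1 + 2*(-1)**2)) = -225 + 0*(1 + (-1 + 2*1)) = -225 + 0*(1 + (-1 + 2)) = -225 + 0*(1 + 1) = -225 + 0*2 = -225 + 0 = -225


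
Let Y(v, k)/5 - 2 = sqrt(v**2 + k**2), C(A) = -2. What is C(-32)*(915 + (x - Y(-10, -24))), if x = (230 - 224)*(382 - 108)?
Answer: -4838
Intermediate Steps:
x = 1644 (x = 6*274 = 1644)
Y(v, k) = 10 + 5*sqrt(k**2 + v**2) (Y(v, k) = 10 + 5*sqrt(v**2 + k**2) = 10 + 5*sqrt(k**2 + v**2))
C(-32)*(915 + (x - Y(-10, -24))) = -2*(915 + (1644 - (10 + 5*sqrt((-24)**2 + (-10)**2)))) = -2*(915 + (1644 - (10 + 5*sqrt(576 + 100)))) = -2*(915 + (1644 - (10 + 5*sqrt(676)))) = -2*(915 + (1644 - (10 + 5*26))) = -2*(915 + (1644 - (10 + 130))) = -2*(915 + (1644 - 1*140)) = -2*(915 + (1644 - 140)) = -2*(915 + 1504) = -2*2419 = -4838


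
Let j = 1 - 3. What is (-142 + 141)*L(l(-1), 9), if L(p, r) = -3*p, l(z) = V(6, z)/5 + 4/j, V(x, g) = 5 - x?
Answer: -33/5 ≈ -6.6000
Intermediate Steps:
j = -2
l(z) = -11/5 (l(z) = (5 - 1*6)/5 + 4/(-2) = (5 - 6)*(⅕) + 4*(-½) = -1*⅕ - 2 = -⅕ - 2 = -11/5)
(-142 + 141)*L(l(-1), 9) = (-142 + 141)*(-3*(-11/5)) = -1*33/5 = -33/5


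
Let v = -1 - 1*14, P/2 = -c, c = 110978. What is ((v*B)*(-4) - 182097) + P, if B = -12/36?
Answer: -404073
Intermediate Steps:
P = -221956 (P = 2*(-1*110978) = 2*(-110978) = -221956)
v = -15 (v = -1 - 14 = -15)
B = -1/3 (B = -12*1/36 = -1/3 ≈ -0.33333)
((v*B)*(-4) - 182097) + P = (-15*(-1/3)*(-4) - 182097) - 221956 = (5*(-4) - 182097) - 221956 = (-20 - 182097) - 221956 = -182117 - 221956 = -404073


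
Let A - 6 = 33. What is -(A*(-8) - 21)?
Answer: 333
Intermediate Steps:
A = 39 (A = 6 + 33 = 39)
-(A*(-8) - 21) = -(39*(-8) - 21) = -(-312 - 21) = -1*(-333) = 333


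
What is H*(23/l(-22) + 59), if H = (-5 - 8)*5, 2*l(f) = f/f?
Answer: -6825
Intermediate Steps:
l(f) = ½ (l(f) = (f/f)/2 = (½)*1 = ½)
H = -65 (H = -13*5 = -65)
H*(23/l(-22) + 59) = -65*(23/(½) + 59) = -65*(23*2 + 59) = -65*(46 + 59) = -65*105 = -6825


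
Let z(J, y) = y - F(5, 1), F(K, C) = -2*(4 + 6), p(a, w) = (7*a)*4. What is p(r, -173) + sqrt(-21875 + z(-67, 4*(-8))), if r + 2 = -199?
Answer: -5628 + I*sqrt(21887) ≈ -5628.0 + 147.94*I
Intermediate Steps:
r = -201 (r = -2 - 199 = -201)
p(a, w) = 28*a
F(K, C) = -20 (F(K, C) = -2*10 = -20)
z(J, y) = 20 + y (z(J, y) = y - 1*(-20) = y + 20 = 20 + y)
p(r, -173) + sqrt(-21875 + z(-67, 4*(-8))) = 28*(-201) + sqrt(-21875 + (20 + 4*(-8))) = -5628 + sqrt(-21875 + (20 - 32)) = -5628 + sqrt(-21875 - 12) = -5628 + sqrt(-21887) = -5628 + I*sqrt(21887)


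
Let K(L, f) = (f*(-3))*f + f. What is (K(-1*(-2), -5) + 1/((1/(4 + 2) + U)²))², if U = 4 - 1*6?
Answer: 93006736/14641 ≈ 6352.5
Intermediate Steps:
U = -2 (U = 4 - 6 = -2)
K(L, f) = f - 3*f² (K(L, f) = (-3*f)*f + f = -3*f² + f = f - 3*f²)
(K(-1*(-2), -5) + 1/((1/(4 + 2) + U)²))² = (-5*(1 - 3*(-5)) + 1/((1/(4 + 2) - 2)²))² = (-5*(1 + 15) + 1/((1/6 - 2)²))² = (-5*16 + 1/((⅙ - 2)²))² = (-80 + 1/((-11/6)²))² = (-80 + 1/(121/36))² = (-80 + 36/121)² = (-9644/121)² = 93006736/14641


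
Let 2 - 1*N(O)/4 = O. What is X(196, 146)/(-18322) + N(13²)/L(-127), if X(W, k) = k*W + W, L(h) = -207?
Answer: 3137506/1896327 ≈ 1.6545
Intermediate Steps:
N(O) = 8 - 4*O
X(W, k) = W + W*k (X(W, k) = W*k + W = W + W*k)
X(196, 146)/(-18322) + N(13²)/L(-127) = (196*(1 + 146))/(-18322) + (8 - 4*13²)/(-207) = (196*147)*(-1/18322) + (8 - 4*169)*(-1/207) = 28812*(-1/18322) + (8 - 676)*(-1/207) = -14406/9161 - 668*(-1/207) = -14406/9161 + 668/207 = 3137506/1896327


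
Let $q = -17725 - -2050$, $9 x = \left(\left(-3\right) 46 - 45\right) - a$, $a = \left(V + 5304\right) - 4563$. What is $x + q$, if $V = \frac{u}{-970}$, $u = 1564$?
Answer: $- \frac{68868733}{4365} \approx -15777.0$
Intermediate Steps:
$V = - \frac{782}{485}$ ($V = \frac{1564}{-970} = 1564 \left(- \frac{1}{970}\right) = - \frac{782}{485} \approx -1.6124$)
$a = \frac{358603}{485}$ ($a = \left(- \frac{782}{485} + 5304\right) - 4563 = \frac{2571658}{485} - 4563 = \frac{358603}{485} \approx 739.39$)
$x = - \frac{447358}{4365}$ ($x = \frac{\left(\left(-3\right) 46 - 45\right) - \frac{358603}{485}}{9} = \frac{\left(-138 - 45\right) - \frac{358603}{485}}{9} = \frac{-183 - \frac{358603}{485}}{9} = \frac{1}{9} \left(- \frac{447358}{485}\right) = - \frac{447358}{4365} \approx -102.49$)
$q = -15675$ ($q = -17725 + 2050 = -15675$)
$x + q = - \frac{447358}{4365} - 15675 = - \frac{68868733}{4365}$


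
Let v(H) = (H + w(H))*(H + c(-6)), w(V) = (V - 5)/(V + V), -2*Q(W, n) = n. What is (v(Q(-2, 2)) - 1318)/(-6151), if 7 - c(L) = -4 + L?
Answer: 1286/6151 ≈ 0.20907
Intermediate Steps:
Q(W, n) = -n/2
c(L) = 11 - L (c(L) = 7 - (-4 + L) = 7 + (4 - L) = 11 - L)
w(V) = (-5 + V)/(2*V) (w(V) = (-5 + V)/((2*V)) = (-5 + V)*(1/(2*V)) = (-5 + V)/(2*V))
v(H) = (17 + H)*(H + (-5 + H)/(2*H)) (v(H) = (H + (-5 + H)/(2*H))*(H + (11 - 1*(-6))) = (H + (-5 + H)/(2*H))*(H + (11 + 6)) = (H + (-5 + H)/(2*H))*(H + 17) = (H + (-5 + H)/(2*H))*(17 + H) = (17 + H)*(H + (-5 + H)/(2*H)))
(v(Q(-2, 2)) - 1318)/(-6151) = ((6 + (-½*2)² - 85/(2*((-½*2))) + 35*(-½*2)/2) - 1318)/(-6151) = ((6 + (-1)² - 85/2/(-1) + (35/2)*(-1)) - 1318)*(-1/6151) = ((6 + 1 - 85/2*(-1) - 35/2) - 1318)*(-1/6151) = ((6 + 1 + 85/2 - 35/2) - 1318)*(-1/6151) = (32 - 1318)*(-1/6151) = -1286*(-1/6151) = 1286/6151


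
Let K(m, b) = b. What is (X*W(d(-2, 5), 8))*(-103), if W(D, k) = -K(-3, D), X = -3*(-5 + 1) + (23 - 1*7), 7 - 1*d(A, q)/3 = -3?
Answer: 86520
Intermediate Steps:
d(A, q) = 30 (d(A, q) = 21 - 3*(-3) = 21 + 9 = 30)
X = 28 (X = -3*(-4) + (23 - 7) = 12 + 16 = 28)
W(D, k) = -D
(X*W(d(-2, 5), 8))*(-103) = (28*(-1*30))*(-103) = (28*(-30))*(-103) = -840*(-103) = 86520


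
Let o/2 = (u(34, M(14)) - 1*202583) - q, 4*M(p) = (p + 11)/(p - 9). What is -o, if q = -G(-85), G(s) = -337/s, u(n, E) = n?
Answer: 34432656/85 ≈ 4.0509e+5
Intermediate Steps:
M(p) = (11 + p)/(4*(-9 + p)) (M(p) = ((p + 11)/(p - 9))/4 = ((11 + p)/(-9 + p))/4 = (11 + p)/(4*(-9 + p)))
q = -337/85 (q = -(-337)/(-85) = -(-337)*(-1)/85 = -1*337/85 = -337/85 ≈ -3.9647)
o = -34432656/85 (o = 2*((34 - 1*202583) - 1*(-337/85)) = 2*((34 - 202583) + 337/85) = 2*(-202549 + 337/85) = 2*(-17216328/85) = -34432656/85 ≈ -4.0509e+5)
-o = -1*(-34432656/85) = 34432656/85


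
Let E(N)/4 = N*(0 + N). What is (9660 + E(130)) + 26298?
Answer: 103558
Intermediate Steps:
E(N) = 4*N² (E(N) = 4*(N*(0 + N)) = 4*(N*N) = 4*N²)
(9660 + E(130)) + 26298 = (9660 + 4*130²) + 26298 = (9660 + 4*16900) + 26298 = (9660 + 67600) + 26298 = 77260 + 26298 = 103558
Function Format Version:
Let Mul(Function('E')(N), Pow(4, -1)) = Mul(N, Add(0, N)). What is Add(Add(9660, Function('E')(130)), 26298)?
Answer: 103558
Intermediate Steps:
Function('E')(N) = Mul(4, Pow(N, 2)) (Function('E')(N) = Mul(4, Mul(N, Add(0, N))) = Mul(4, Mul(N, N)) = Mul(4, Pow(N, 2)))
Add(Add(9660, Function('E')(130)), 26298) = Add(Add(9660, Mul(4, Pow(130, 2))), 26298) = Add(Add(9660, Mul(4, 16900)), 26298) = Add(Add(9660, 67600), 26298) = Add(77260, 26298) = 103558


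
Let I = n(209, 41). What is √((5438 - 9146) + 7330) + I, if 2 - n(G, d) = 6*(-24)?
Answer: 146 + √3622 ≈ 206.18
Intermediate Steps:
n(G, d) = 146 (n(G, d) = 2 - 6*(-24) = 2 - 1*(-144) = 2 + 144 = 146)
I = 146
√((5438 - 9146) + 7330) + I = √((5438 - 9146) + 7330) + 146 = √(-3708 + 7330) + 146 = √3622 + 146 = 146 + √3622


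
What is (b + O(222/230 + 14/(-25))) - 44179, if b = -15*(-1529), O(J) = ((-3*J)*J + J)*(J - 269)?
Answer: -4034221424236/190109375 ≈ -21221.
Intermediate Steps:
O(J) = (-269 + J)*(J - 3*J²) (O(J) = (-3*J² + J)*(-269 + J) = (J - 3*J²)*(-269 + J) = (-269 + J)*(J - 3*J²))
b = 22935
(b + O(222/230 + 14/(-25))) - 44179 = (22935 + (222/230 + 14/(-25))*(-269 - 3*(222/230 + 14/(-25))² + 808*(222/230 + 14/(-25)))) - 44179 = (22935 + (222*(1/230) + 14*(-1/25))*(-269 - 3*(222*(1/230) + 14*(-1/25))² + 808*(222*(1/230) + 14*(-1/25)))) - 44179 = (22935 + (111/115 - 14/25)*(-269 - 3*(111/115 - 14/25)² + 808*(111/115 - 14/25))) - 44179 = (22935 + 233*(-269 - 3*(233/575)² + 808*(233/575))/575) - 44179 = (22935 + 233*(-269 - 3*54289/330625 + 188264/575)/575) - 44179 = (22935 + 233*(-269 - 162867/330625 + 188264/575)/575) - 44179 = (22935 + (233/575)*(19150808/330625)) - 44179 = (22935 + 4462138264/190109375) - 44179 = 4364620653889/190109375 - 44179 = -4034221424236/190109375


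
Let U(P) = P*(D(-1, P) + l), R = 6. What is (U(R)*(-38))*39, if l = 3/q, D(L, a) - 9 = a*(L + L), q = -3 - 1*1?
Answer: 33345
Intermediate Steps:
q = -4 (q = -3 - 1 = -4)
D(L, a) = 9 + 2*L*a (D(L, a) = 9 + a*(L + L) = 9 + a*(2*L) = 9 + 2*L*a)
l = -¾ (l = 3/(-4) = 3*(-¼) = -¾ ≈ -0.75000)
U(P) = P*(33/4 - 2*P) (U(P) = P*((9 + 2*(-1)*P) - ¾) = P*((9 - 2*P) - ¾) = P*(33/4 - 2*P))
(U(R)*(-38))*39 = (((¼)*6*(33 - 8*6))*(-38))*39 = (((¼)*6*(33 - 48))*(-38))*39 = (((¼)*6*(-15))*(-38))*39 = -45/2*(-38)*39 = 855*39 = 33345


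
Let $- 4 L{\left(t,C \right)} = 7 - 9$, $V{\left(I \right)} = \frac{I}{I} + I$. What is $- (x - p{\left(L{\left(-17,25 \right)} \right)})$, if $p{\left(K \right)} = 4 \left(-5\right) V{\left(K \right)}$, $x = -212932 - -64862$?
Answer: $148040$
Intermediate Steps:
$V{\left(I \right)} = 1 + I$
$L{\left(t,C \right)} = \frac{1}{2}$ ($L{\left(t,C \right)} = - \frac{7 - 9}{4} = \left(- \frac{1}{4}\right) \left(-2\right) = \frac{1}{2}$)
$x = -148070$ ($x = -212932 + 64862 = -148070$)
$p{\left(K \right)} = -20 - 20 K$ ($p{\left(K \right)} = 4 \left(-5\right) \left(1 + K\right) = - 20 \left(1 + K\right) = -20 - 20 K$)
$- (x - p{\left(L{\left(-17,25 \right)} \right)}) = - (-148070 - \left(-20 - 10\right)) = - (-148070 - -30) = - (-148070 + 30) = \left(-1\right) \left(-148040\right) = 148040$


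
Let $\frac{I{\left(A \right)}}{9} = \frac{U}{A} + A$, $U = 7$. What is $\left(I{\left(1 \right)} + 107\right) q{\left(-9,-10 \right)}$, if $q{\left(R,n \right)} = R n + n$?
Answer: $14320$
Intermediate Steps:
$q{\left(R,n \right)} = n + R n$
$I{\left(A \right)} = 9 A + \frac{63}{A}$ ($I{\left(A \right)} = 9 \left(\frac{7}{A} + A\right) = 9 \left(A + \frac{7}{A}\right) = 9 A + \frac{63}{A}$)
$\left(I{\left(1 \right)} + 107\right) q{\left(-9,-10 \right)} = \left(\left(9 \cdot 1 + \frac{63}{1}\right) + 107\right) \left(- 10 \left(1 - 9\right)\right) = \left(\left(9 + 63 \cdot 1\right) + 107\right) \left(\left(-10\right) \left(-8\right)\right) = \left(\left(9 + 63\right) + 107\right) 80 = \left(72 + 107\right) 80 = 179 \cdot 80 = 14320$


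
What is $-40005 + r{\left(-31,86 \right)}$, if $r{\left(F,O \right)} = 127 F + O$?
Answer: $-43856$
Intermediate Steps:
$r{\left(F,O \right)} = O + 127 F$
$-40005 + r{\left(-31,86 \right)} = -40005 + \left(86 + 127 \left(-31\right)\right) = -40005 + \left(86 - 3937\right) = -40005 - 3851 = -43856$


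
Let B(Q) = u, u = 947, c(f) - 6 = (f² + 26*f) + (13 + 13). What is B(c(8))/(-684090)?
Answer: -947/684090 ≈ -0.0013843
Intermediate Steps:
c(f) = 32 + f² + 26*f (c(f) = 6 + ((f² + 26*f) + (13 + 13)) = 6 + ((f² + 26*f) + 26) = 6 + (26 + f² + 26*f) = 32 + f² + 26*f)
B(Q) = 947
B(c(8))/(-684090) = 947/(-684090) = 947*(-1/684090) = -947/684090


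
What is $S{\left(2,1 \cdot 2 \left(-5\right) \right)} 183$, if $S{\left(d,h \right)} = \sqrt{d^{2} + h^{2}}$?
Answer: $366 \sqrt{26} \approx 1866.2$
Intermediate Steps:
$S{\left(2,1 \cdot 2 \left(-5\right) \right)} 183 = \sqrt{2^{2} + \left(1 \cdot 2 \left(-5\right)\right)^{2}} \cdot 183 = \sqrt{4 + \left(2 \left(-5\right)\right)^{2}} \cdot 183 = \sqrt{4 + \left(-10\right)^{2}} \cdot 183 = \sqrt{4 + 100} \cdot 183 = \sqrt{104} \cdot 183 = 2 \sqrt{26} \cdot 183 = 366 \sqrt{26}$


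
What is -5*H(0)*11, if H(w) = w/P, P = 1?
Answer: 0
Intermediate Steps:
H(w) = w (H(w) = w/1 = w*1 = w)
-5*H(0)*11 = -5*0*11 = 0*11 = 0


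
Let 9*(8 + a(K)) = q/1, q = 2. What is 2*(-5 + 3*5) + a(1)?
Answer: 110/9 ≈ 12.222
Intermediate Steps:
a(K) = -70/9 (a(K) = -8 + (2/1)/9 = -8 + (2*1)/9 = -8 + (1/9)*2 = -8 + 2/9 = -70/9)
2*(-5 + 3*5) + a(1) = 2*(-5 + 3*5) - 70/9 = 2*(-5 + 15) - 70/9 = 2*10 - 70/9 = 20 - 70/9 = 110/9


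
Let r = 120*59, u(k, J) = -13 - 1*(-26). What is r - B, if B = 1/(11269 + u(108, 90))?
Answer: 79876559/11282 ≈ 7080.0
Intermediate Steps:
u(k, J) = 13 (u(k, J) = -13 + 26 = 13)
B = 1/11282 (B = 1/(11269 + 13) = 1/11282 ≈ 8.8637e-5)
r = 7080
r - B = 7080 - 1*1/11282 = 7080 - 1/11282 = 79876559/11282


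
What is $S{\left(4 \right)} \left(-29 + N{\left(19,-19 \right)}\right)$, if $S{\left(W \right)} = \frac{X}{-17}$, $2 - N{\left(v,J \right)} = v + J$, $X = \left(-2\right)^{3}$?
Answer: $- \frac{216}{17} \approx -12.706$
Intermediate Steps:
$X = -8$
$N{\left(v,J \right)} = 2 - J - v$ ($N{\left(v,J \right)} = 2 - \left(v + J\right) = 2 - \left(J + v\right) = 2 - J - v$)
$S{\left(W \right)} = \frac{8}{17}$ ($S{\left(W \right)} = - \frac{8}{-17} = \left(-8\right) \left(- \frac{1}{17}\right) = \frac{8}{17}$)
$S{\left(4 \right)} \left(-29 + N{\left(19,-19 \right)}\right) = \frac{8 \left(-29 - -2\right)}{17} = \frac{8 \left(-29 + \left(2 + 19 - 19\right)\right)}{17} = \frac{8 \left(-29 + 2\right)}{17} = \frac{8}{17} \left(-27\right) = - \frac{216}{17}$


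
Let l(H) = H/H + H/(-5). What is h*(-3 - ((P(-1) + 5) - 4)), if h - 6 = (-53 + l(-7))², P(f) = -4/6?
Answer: -128318/15 ≈ -8554.5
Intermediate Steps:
P(f) = -⅔ (P(f) = -4*⅙ = -⅔)
l(H) = 1 - H/5 (l(H) = 1 + H*(-⅕) = 1 - H/5)
h = 64159/25 (h = 6 + (-53 + (1 - ⅕*(-7)))² = 6 + (-53 + (1 + 7/5))² = 6 + (-53 + 12/5)² = 6 + (-253/5)² = 6 + 64009/25 = 64159/25 ≈ 2566.4)
h*(-3 - ((P(-1) + 5) - 4)) = 64159*(-3 - ((-⅔ + 5) - 4))/25 = 64159*(-3 - (13/3 - 4))/25 = 64159*(-3 - 1*⅓)/25 = 64159*(-3 - ⅓)/25 = (64159/25)*(-10/3) = -128318/15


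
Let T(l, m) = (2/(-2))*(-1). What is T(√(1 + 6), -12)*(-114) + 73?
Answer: -41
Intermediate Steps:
T(l, m) = 1 (T(l, m) = (2*(-½))*(-1) = -1*(-1) = 1)
T(√(1 + 6), -12)*(-114) + 73 = 1*(-114) + 73 = -114 + 73 = -41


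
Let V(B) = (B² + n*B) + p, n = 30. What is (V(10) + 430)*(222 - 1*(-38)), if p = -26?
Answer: 209040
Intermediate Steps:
V(B) = -26 + B² + 30*B (V(B) = (B² + 30*B) - 26 = -26 + B² + 30*B)
(V(10) + 430)*(222 - 1*(-38)) = ((-26 + 10² + 30*10) + 430)*(222 - 1*(-38)) = ((-26 + 100 + 300) + 430)*(222 + 38) = (374 + 430)*260 = 804*260 = 209040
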